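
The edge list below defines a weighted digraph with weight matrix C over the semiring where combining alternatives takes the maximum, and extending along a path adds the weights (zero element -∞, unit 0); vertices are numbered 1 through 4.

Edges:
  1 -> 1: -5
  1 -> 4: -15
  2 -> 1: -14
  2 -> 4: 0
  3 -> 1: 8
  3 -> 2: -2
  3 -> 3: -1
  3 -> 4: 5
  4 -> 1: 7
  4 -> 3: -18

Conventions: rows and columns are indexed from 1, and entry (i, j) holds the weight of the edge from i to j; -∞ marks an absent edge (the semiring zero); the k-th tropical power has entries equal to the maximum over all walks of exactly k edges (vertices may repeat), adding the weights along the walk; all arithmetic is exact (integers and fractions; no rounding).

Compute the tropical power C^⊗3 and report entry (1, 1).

C^⊗2:
  [-8, -∞, -33, -20]
  [7, -∞, -18, -29]
  [12, -3, -2, 4]
  [2, -20, -19, -8]
C^⊗3:
  [-13, -35, -34, -23]
  [2, -20, -19, -8]
  [11, -4, -3, 3]
  [-1, -21, -20, -13]
Key observation: the optimum is the walk 1->1->4->1, with weight (-5) + (-15) + 7 = -13.
Optimal value attained by: walk 1->1->4->1.
Answer: (C^⊗3)[1][1] = -13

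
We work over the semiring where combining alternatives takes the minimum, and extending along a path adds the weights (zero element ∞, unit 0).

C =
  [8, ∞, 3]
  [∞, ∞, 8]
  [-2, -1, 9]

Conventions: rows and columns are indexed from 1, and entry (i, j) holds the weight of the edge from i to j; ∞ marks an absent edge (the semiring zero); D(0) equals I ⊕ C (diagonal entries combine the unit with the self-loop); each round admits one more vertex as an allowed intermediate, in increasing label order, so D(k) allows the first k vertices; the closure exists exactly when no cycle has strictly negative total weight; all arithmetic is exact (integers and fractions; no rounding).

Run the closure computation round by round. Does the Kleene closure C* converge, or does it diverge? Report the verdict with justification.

D(0):
  [0, ∞, 3]
  [∞, 0, 8]
  [-2, -1, 0]
D(1):
  [0, ∞, 3]
  [∞, 0, 8]
  [-2, -1, 0]
D(2):
  [0, ∞, 3]
  [∞, 0, 8]
  [-2, -1, 0]
D(3):
  [0, 2, 3]
  [6, 0, 8]
  [-2, -1, 0]
Key observation: every diagonal entry stays at the unit through all rounds, so no improving cycle exists.
Answer: CONVERGES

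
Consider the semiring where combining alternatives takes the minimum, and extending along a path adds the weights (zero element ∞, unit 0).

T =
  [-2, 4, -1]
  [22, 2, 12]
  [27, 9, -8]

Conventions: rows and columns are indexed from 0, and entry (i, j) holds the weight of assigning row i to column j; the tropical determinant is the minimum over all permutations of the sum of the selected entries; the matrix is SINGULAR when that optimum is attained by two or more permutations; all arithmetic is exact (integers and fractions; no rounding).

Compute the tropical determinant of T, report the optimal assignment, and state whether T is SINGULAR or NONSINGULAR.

σ = (0, 1, 2): (-2) + 2 + (-8) = -8
σ = (0, 2, 1): (-2) + 12 + 9 = 19
σ = (1, 0, 2): 4 + 22 + (-8) = 18
σ = (1, 2, 0): 4 + 12 + 27 = 43
σ = (2, 0, 1): (-1) + 22 + 9 = 30
σ = (2, 1, 0): (-1) + 2 + 27 = 28
Optimal value attained by: σ = (0, 1, 2).
Answer: det⊕(T) = -8; verdict: NONSINGULAR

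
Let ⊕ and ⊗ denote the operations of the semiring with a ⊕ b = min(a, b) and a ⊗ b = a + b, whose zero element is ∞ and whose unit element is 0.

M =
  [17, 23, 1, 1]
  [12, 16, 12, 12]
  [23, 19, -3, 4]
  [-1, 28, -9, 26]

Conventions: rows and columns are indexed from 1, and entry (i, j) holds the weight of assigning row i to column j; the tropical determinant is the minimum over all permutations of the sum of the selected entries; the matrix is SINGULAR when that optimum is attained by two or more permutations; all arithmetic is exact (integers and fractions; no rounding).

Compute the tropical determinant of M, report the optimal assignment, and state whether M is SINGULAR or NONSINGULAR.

σ = (1, 2, 3, 4): 17 + 16 + (-3) + 26 = 56
σ = (1, 2, 4, 3): 17 + 16 + 4 + (-9) = 28
σ = (1, 3, 2, 4): 17 + 12 + 19 + 26 = 74
σ = (1, 3, 4, 2): 17 + 12 + 4 + 28 = 61
σ = (1, 4, 2, 3): 17 + 12 + 19 + (-9) = 39
σ = (1, 4, 3, 2): 17 + 12 + (-3) + 28 = 54
σ = (2, 1, 3, 4): 23 + 12 + (-3) + 26 = 58
σ = (2, 1, 4, 3): 23 + 12 + 4 + (-9) = 30
σ = (2, 3, 1, 4): 23 + 12 + 23 + 26 = 84
σ = (2, 3, 4, 1): 23 + 12 + 4 + (-1) = 38
σ = (2, 4, 1, 3): 23 + 12 + 23 + (-9) = 49
σ = (2, 4, 3, 1): 23 + 12 + (-3) + (-1) = 31
σ = (3, 1, 2, 4): 1 + 12 + 19 + 26 = 58
σ = (3, 1, 4, 2): 1 + 12 + 4 + 28 = 45
σ = (3, 2, 1, 4): 1 + 16 + 23 + 26 = 66
σ = (3, 2, 4, 1): 1 + 16 + 4 + (-1) = 20
σ = (3, 4, 1, 2): 1 + 12 + 23 + 28 = 64
σ = (3, 4, 2, 1): 1 + 12 + 19 + (-1) = 31
σ = (4, 1, 2, 3): 1 + 12 + 19 + (-9) = 23
σ = (4, 1, 3, 2): 1 + 12 + (-3) + 28 = 38
σ = (4, 2, 1, 3): 1 + 16 + 23 + (-9) = 31
σ = (4, 2, 3, 1): 1 + 16 + (-3) + (-1) = 13
σ = (4, 3, 1, 2): 1 + 12 + 23 + 28 = 64
σ = (4, 3, 2, 1): 1 + 12 + 19 + (-1) = 31
Optimal value attained by: σ = (4, 2, 3, 1).
Answer: det⊕(M) = 13; verdict: NONSINGULAR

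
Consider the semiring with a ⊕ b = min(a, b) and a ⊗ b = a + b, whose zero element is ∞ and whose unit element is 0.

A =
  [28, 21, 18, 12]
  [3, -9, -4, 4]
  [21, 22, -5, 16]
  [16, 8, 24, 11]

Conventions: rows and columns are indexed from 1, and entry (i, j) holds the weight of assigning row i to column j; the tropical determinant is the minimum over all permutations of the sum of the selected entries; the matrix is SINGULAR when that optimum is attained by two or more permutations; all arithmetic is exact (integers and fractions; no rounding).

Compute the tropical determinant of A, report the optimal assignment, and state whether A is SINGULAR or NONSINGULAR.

σ = (1, 2, 3, 4): 28 + (-9) + (-5) + 11 = 25
σ = (1, 2, 4, 3): 28 + (-9) + 16 + 24 = 59
σ = (1, 3, 2, 4): 28 + (-4) + 22 + 11 = 57
σ = (1, 3, 4, 2): 28 + (-4) + 16 + 8 = 48
σ = (1, 4, 2, 3): 28 + 4 + 22 + 24 = 78
σ = (1, 4, 3, 2): 28 + 4 + (-5) + 8 = 35
σ = (2, 1, 3, 4): 21 + 3 + (-5) + 11 = 30
σ = (2, 1, 4, 3): 21 + 3 + 16 + 24 = 64
σ = (2, 3, 1, 4): 21 + (-4) + 21 + 11 = 49
σ = (2, 3, 4, 1): 21 + (-4) + 16 + 16 = 49
σ = (2, 4, 1, 3): 21 + 4 + 21 + 24 = 70
σ = (2, 4, 3, 1): 21 + 4 + (-5) + 16 = 36
σ = (3, 1, 2, 4): 18 + 3 + 22 + 11 = 54
σ = (3, 1, 4, 2): 18 + 3 + 16 + 8 = 45
σ = (3, 2, 1, 4): 18 + (-9) + 21 + 11 = 41
σ = (3, 2, 4, 1): 18 + (-9) + 16 + 16 = 41
σ = (3, 4, 1, 2): 18 + 4 + 21 + 8 = 51
σ = (3, 4, 2, 1): 18 + 4 + 22 + 16 = 60
σ = (4, 1, 2, 3): 12 + 3 + 22 + 24 = 61
σ = (4, 1, 3, 2): 12 + 3 + (-5) + 8 = 18
σ = (4, 2, 1, 3): 12 + (-9) + 21 + 24 = 48
σ = (4, 2, 3, 1): 12 + (-9) + (-5) + 16 = 14
σ = (4, 3, 1, 2): 12 + (-4) + 21 + 8 = 37
σ = (4, 3, 2, 1): 12 + (-4) + 22 + 16 = 46
Optimal value attained by: σ = (4, 2, 3, 1).
Answer: det⊕(A) = 14; verdict: NONSINGULAR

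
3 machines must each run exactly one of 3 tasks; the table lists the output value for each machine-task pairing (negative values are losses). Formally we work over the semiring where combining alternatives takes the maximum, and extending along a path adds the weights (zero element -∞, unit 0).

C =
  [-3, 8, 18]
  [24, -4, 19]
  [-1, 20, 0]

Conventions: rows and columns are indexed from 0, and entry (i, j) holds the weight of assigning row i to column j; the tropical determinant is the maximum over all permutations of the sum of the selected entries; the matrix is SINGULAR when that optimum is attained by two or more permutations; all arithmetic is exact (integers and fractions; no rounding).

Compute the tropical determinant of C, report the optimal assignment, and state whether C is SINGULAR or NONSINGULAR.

σ = (0, 1, 2): (-3) + (-4) + 0 = -7
σ = (0, 2, 1): (-3) + 19 + 20 = 36
σ = (1, 0, 2): 8 + 24 + 0 = 32
σ = (1, 2, 0): 8 + 19 + (-1) = 26
σ = (2, 0, 1): 18 + 24 + 20 = 62
σ = (2, 1, 0): 18 + (-4) + (-1) = 13
Optimal value attained by: σ = (2, 0, 1).
Answer: det⊕(C) = 62; verdict: NONSINGULAR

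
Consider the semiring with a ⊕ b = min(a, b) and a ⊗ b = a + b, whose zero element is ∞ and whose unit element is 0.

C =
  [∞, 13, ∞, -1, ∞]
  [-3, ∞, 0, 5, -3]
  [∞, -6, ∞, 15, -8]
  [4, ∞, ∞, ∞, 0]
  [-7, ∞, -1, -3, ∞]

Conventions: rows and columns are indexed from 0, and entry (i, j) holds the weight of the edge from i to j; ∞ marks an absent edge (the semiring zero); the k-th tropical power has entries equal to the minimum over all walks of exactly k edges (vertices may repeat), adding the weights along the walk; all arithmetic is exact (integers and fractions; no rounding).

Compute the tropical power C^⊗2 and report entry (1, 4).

C^⊗2:
  [3, ∞, 13, 18, -1]
  [-10, -6, -4, -6, -8]
  [-15, ∞, -9, -11, -9]
  [-7, 17, -1, -3, ∞]
  [1, -7, ∞, -8, -9]
Key observation: the optimum is the walk 1->2->4, with weight 0 + (-8) = -8.
Optimal value attained by: walk 1->2->4.
Answer: (C^⊗2)[1][4] = -8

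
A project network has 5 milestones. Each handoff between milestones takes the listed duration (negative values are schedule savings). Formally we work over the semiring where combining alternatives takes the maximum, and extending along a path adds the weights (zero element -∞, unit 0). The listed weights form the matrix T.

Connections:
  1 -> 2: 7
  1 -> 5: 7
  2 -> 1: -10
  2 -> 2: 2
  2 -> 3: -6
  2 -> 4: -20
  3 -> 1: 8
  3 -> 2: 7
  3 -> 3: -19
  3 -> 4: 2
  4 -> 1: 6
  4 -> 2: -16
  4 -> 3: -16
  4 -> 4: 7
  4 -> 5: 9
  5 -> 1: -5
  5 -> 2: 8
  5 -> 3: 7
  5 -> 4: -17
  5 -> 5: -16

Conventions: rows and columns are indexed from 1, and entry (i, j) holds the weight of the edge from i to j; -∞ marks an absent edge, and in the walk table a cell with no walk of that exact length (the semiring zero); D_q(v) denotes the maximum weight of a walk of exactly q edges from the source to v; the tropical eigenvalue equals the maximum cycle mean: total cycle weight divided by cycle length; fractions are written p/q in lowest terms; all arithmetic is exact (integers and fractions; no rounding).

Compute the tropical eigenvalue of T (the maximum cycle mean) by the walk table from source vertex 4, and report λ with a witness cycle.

q=0: [-∞, -∞, -∞, 0, -∞]
q=1: [6, -16, -16, 7, 9]
q=2: [13, 17, 16, 14, 16]
q=3: [24, 24, 23, 21, 23]
q=4: [31, 31, 30, 28, 31]
q=5: [38, 39, 38, 35, 38]
Optimal cycle mean attained by: cycle 1->5->3->1, total 7 + 7 + 8, length 3.
Answer: λ = 22/3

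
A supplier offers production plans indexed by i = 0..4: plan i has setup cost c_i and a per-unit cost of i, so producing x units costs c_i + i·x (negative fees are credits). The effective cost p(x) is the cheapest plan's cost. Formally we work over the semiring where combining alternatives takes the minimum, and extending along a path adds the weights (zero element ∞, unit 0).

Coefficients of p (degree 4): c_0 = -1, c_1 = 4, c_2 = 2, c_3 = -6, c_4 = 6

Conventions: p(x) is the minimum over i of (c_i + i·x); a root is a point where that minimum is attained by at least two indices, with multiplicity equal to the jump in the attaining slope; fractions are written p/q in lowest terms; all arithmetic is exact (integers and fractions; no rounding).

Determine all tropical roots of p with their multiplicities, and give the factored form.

hull edge (i=0, c=-1) to (i=3, c=-6): slope -5/3, span 3
hull edge (i=3, c=-6) to (i=4, c=6): slope 12, span 1
Factored form: p(x) = 6 ⊗ (x ⊕ (-12)) ⊗ (x ⊕ 5/3) ⊗ (x ⊕ 5/3) ⊗ (x ⊕ 5/3)
Answer: roots = -12 (mult 1), 5/3 (mult 3)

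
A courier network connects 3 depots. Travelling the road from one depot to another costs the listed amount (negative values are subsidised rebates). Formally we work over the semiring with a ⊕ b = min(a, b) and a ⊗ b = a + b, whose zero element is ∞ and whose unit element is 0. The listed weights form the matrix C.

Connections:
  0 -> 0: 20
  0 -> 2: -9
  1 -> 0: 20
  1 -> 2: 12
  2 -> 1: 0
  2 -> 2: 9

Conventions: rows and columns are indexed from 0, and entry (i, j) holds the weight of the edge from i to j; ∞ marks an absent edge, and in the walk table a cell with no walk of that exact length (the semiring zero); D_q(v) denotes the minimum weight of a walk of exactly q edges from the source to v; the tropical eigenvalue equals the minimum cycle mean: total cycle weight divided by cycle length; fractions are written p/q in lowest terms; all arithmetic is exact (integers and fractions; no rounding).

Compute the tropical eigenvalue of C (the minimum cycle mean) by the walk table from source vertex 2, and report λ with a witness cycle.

q=0: [∞, ∞, 0]
q=1: [∞, 0, 9]
q=2: [20, 9, 12]
q=3: [29, 12, 11]
Optimal cycle mean attained by: cycle 0->2->1->0, total (-9) + 0 + 20, length 3.
Answer: λ = 11/3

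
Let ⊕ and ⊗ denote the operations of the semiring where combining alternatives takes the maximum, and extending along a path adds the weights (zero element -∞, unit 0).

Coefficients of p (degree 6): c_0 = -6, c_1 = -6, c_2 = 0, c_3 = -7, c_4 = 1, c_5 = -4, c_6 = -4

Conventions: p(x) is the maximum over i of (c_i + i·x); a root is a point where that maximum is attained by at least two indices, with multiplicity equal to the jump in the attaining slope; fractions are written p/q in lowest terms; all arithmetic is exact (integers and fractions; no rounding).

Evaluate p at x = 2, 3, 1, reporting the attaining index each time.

p(2) = max(-6+0·2=-6, -6+1·2=-4, 0+2·2=4, -7+3·2=-1, 1+4·2=9, -4+5·2=6, -4+6·2=8) = 9 (attained by i=4)
p(3) = max(-6+0·3=-6, -6+1·3=-3, 0+2·3=6, -7+3·3=2, 1+4·3=13, -4+5·3=11, -4+6·3=14) = 14 (attained by i=6)
p(1) = max(-6+0·1=-6, -6+1·1=-5, 0+2·1=2, -7+3·1=-4, 1+4·1=5, -4+5·1=1, -4+6·1=2) = 5 (attained by i=4)
Answer: p(2) = 9; p(3) = 14; p(1) = 5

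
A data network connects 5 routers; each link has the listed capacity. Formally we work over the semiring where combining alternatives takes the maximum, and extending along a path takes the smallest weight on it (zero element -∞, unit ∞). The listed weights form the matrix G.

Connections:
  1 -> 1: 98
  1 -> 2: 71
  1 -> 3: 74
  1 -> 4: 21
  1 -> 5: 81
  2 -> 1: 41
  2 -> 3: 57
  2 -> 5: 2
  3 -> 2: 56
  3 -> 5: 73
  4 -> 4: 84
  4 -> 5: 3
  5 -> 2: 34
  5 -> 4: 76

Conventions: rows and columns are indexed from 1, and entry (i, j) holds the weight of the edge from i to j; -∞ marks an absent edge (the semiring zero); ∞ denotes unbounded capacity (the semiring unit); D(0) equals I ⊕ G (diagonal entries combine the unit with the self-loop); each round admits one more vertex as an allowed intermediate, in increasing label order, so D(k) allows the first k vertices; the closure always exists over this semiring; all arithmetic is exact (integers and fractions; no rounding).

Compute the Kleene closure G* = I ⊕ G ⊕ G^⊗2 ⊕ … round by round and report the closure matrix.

D(0):
  [∞, 71, 74, 21, 81]
  [41, ∞, 57, -∞, 2]
  [-∞, 56, ∞, -∞, 73]
  [-∞, -∞, -∞, ∞, 3]
  [-∞, 34, -∞, 76, ∞]
D(1):
  [∞, 71, 74, 21, 81]
  [41, ∞, 57, 21, 41]
  [-∞, 56, ∞, -∞, 73]
  [-∞, -∞, -∞, ∞, 3]
  [-∞, 34, -∞, 76, ∞]
D(2):
  [∞, 71, 74, 21, 81]
  [41, ∞, 57, 21, 41]
  [41, 56, ∞, 21, 73]
  [-∞, -∞, -∞, ∞, 3]
  [34, 34, 34, 76, ∞]
D(3):
  [∞, 71, 74, 21, 81]
  [41, ∞, 57, 21, 57]
  [41, 56, ∞, 21, 73]
  [-∞, -∞, -∞, ∞, 3]
  [34, 34, 34, 76, ∞]
D(4):
  [∞, 71, 74, 21, 81]
  [41, ∞, 57, 21, 57]
  [41, 56, ∞, 21, 73]
  [-∞, -∞, -∞, ∞, 3]
  [34, 34, 34, 76, ∞]
D(5):
  [∞, 71, 74, 76, 81]
  [41, ∞, 57, 57, 57]
  [41, 56, ∞, 73, 73]
  [3, 3, 3, ∞, 3]
  [34, 34, 34, 76, ∞]
Answer: G* = [[∞, 71, 74, 76, 81], [41, ∞, 57, 57, 57], [41, 56, ∞, 73, 73], [3, 3, 3, ∞, 3], [34, 34, 34, 76, ∞]]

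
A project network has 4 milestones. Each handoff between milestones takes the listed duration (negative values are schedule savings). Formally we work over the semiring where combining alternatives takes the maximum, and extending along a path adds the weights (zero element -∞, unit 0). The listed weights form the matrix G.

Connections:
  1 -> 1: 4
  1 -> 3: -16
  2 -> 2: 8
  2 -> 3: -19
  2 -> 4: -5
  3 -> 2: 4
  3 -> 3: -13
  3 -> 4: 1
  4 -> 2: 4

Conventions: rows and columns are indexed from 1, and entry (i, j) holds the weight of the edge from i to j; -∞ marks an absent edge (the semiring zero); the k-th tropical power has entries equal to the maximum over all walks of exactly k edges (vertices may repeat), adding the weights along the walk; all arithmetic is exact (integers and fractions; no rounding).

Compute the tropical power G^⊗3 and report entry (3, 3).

G^⊗2:
  [8, -12, -12, -15]
  [-∞, 16, -11, 3]
  [-∞, 12, -15, -1]
  [-∞, 12, -15, -1]
G^⊗3:
  [12, -4, -8, -11]
  [-∞, 24, -3, 11]
  [-∞, 20, -7, 7]
  [-∞, 20, -7, 7]
Key observation: the optimum is the walk 3->2->2->3, with weight 4 + 8 + (-19) = -7.
Optimal value attained by: walk 3->2->2->3.
Answer: (G^⊗3)[3][3] = -7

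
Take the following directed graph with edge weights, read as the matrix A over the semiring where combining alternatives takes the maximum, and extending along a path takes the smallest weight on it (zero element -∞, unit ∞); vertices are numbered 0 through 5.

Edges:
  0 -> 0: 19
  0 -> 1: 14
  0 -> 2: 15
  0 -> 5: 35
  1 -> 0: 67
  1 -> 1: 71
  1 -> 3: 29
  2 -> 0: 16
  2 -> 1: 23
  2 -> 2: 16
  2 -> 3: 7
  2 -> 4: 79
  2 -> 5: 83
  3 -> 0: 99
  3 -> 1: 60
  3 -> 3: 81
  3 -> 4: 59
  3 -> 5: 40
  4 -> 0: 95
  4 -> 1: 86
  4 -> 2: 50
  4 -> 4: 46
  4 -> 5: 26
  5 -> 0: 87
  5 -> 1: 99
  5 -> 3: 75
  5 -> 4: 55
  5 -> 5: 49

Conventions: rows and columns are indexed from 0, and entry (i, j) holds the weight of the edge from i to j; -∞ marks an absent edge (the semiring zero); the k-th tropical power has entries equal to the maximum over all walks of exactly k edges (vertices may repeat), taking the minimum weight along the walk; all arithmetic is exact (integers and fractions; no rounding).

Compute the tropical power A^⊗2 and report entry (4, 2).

A^⊗2:
  [35, 35, 15, 35, 35, 35]
  [67, 71, 15, 29, 29, 35]
  [83, 83, 50, 75, 55, 49]
  [81, 60, 50, 81, 59, 40]
  [67, 71, 46, 29, 50, 50]
  [75, 71, 50, 75, 59, 49]
Key observation: the optimum is the walk 4->4->2, with weight 46 min 50 = 46.
Optimal value attained by: walk 4->4->2.
Answer: (A^⊗2)[4][2] = 46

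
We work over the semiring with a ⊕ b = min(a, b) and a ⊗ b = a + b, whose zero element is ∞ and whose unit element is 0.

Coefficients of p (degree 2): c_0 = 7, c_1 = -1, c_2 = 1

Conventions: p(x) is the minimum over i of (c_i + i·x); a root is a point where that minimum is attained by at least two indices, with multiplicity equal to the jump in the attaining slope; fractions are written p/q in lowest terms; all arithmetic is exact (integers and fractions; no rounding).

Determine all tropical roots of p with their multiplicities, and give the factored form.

hull edge (i=0, c=7) to (i=1, c=-1): slope -8, span 1
hull edge (i=1, c=-1) to (i=2, c=1): slope 2, span 1
Factored form: p(x) = 1 ⊗ (x ⊕ (-2)) ⊗ (x ⊕ 8)
Answer: roots = -2 (mult 1), 8 (mult 1)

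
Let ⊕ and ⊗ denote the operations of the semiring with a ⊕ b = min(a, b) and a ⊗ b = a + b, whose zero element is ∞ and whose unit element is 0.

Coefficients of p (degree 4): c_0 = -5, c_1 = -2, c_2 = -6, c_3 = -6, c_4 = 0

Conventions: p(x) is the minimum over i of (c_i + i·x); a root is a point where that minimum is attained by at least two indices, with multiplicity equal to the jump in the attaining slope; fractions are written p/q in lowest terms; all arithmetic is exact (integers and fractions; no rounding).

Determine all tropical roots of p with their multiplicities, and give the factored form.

hull edge (i=0, c=-5) to (i=2, c=-6): slope -1/2, span 2
hull edge (i=2, c=-6) to (i=3, c=-6): slope 0, span 1
hull edge (i=3, c=-6) to (i=4, c=0): slope 6, span 1
Factored form: p(x) = 0 ⊗ (x ⊕ (-6)) ⊗ (x ⊕ 0) ⊗ (x ⊕ 1/2) ⊗ (x ⊕ 1/2)
Answer: roots = -6 (mult 1), 0 (mult 1), 1/2 (mult 2)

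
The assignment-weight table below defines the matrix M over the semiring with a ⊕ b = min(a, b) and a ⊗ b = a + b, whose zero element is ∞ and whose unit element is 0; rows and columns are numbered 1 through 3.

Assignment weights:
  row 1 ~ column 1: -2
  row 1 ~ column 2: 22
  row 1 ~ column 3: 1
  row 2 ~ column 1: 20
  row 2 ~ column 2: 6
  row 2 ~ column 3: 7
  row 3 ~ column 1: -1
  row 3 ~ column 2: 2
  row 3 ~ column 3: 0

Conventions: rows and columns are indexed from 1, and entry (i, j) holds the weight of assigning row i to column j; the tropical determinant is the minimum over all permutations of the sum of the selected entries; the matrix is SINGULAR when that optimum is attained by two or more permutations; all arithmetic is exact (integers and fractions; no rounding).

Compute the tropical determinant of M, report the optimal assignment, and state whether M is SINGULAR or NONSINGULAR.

σ = (1, 2, 3): (-2) + 6 + 0 = 4
σ = (1, 3, 2): (-2) + 7 + 2 = 7
σ = (2, 1, 3): 22 + 20 + 0 = 42
σ = (2, 3, 1): 22 + 7 + (-1) = 28
σ = (3, 1, 2): 1 + 20 + 2 = 23
σ = (3, 2, 1): 1 + 6 + (-1) = 6
Optimal value attained by: σ = (1, 2, 3).
Answer: det⊕(M) = 4; verdict: NONSINGULAR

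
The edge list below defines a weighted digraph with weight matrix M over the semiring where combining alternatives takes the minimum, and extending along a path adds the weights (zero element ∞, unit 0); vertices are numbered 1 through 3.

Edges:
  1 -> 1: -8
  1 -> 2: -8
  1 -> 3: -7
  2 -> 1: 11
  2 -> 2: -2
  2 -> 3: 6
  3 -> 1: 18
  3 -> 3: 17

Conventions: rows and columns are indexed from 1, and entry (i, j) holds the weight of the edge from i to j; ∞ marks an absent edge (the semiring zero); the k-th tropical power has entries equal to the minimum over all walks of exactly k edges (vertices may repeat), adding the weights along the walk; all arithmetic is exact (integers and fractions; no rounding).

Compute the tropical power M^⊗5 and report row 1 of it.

M^⊗2:
  [-16, -16, -15]
  [3, -4, 4]
  [10, 10, 11]
M^⊗3:
  [-24, -24, -23]
  [-5, -6, -4]
  [2, 2, 3]
M^⊗4:
  [-32, -32, -31]
  [-13, -13, -12]
  [-6, -6, -5]
M^⊗5:
  [-40, -40, -39]
  [-21, -21, -20]
  [-14, -14, -13]
Answer: row 1 of M^⊗5 = [-40, -40, -39]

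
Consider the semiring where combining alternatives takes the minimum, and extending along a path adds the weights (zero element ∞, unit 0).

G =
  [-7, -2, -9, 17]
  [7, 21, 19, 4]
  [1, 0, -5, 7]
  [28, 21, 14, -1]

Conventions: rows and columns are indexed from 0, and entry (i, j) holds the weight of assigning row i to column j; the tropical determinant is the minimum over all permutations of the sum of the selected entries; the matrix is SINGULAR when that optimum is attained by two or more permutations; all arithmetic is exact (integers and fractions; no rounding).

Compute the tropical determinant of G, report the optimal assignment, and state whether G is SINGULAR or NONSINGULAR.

σ = (0, 1, 2, 3): (-7) + 21 + (-5) + (-1) = 8
σ = (0, 1, 3, 2): (-7) + 21 + 7 + 14 = 35
σ = (0, 2, 1, 3): (-7) + 19 + 0 + (-1) = 11
σ = (0, 2, 3, 1): (-7) + 19 + 7 + 21 = 40
σ = (0, 3, 1, 2): (-7) + 4 + 0 + 14 = 11
σ = (0, 3, 2, 1): (-7) + 4 + (-5) + 21 = 13
σ = (1, 0, 2, 3): (-2) + 7 + (-5) + (-1) = -1
σ = (1, 0, 3, 2): (-2) + 7 + 7 + 14 = 26
σ = (1, 2, 0, 3): (-2) + 19 + 1 + (-1) = 17
σ = (1, 2, 3, 0): (-2) + 19 + 7 + 28 = 52
σ = (1, 3, 0, 2): (-2) + 4 + 1 + 14 = 17
σ = (1, 3, 2, 0): (-2) + 4 + (-5) + 28 = 25
σ = (2, 0, 1, 3): (-9) + 7 + 0 + (-1) = -3
σ = (2, 0, 3, 1): (-9) + 7 + 7 + 21 = 26
σ = (2, 1, 0, 3): (-9) + 21 + 1 + (-1) = 12
σ = (2, 1, 3, 0): (-9) + 21 + 7 + 28 = 47
σ = (2, 3, 0, 1): (-9) + 4 + 1 + 21 = 17
σ = (2, 3, 1, 0): (-9) + 4 + 0 + 28 = 23
σ = (3, 0, 1, 2): 17 + 7 + 0 + 14 = 38
σ = (3, 0, 2, 1): 17 + 7 + (-5) + 21 = 40
σ = (3, 1, 0, 2): 17 + 21 + 1 + 14 = 53
σ = (3, 1, 2, 0): 17 + 21 + (-5) + 28 = 61
σ = (3, 2, 0, 1): 17 + 19 + 1 + 21 = 58
σ = (3, 2, 1, 0): 17 + 19 + 0 + 28 = 64
Optimal value attained by: σ = (2, 0, 1, 3).
Answer: det⊕(G) = -3; verdict: NONSINGULAR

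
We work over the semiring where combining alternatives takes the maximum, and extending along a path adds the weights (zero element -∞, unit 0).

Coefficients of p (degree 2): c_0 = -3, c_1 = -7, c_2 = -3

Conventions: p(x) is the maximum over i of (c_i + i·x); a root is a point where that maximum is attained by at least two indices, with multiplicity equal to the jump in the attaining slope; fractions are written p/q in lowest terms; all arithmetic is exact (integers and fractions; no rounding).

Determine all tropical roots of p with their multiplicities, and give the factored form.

hull edge (i=0, c=-3) to (i=2, c=-3): slope 0, span 2
Factored form: p(x) = -3 ⊗ (x ⊕ 0) ⊗ (x ⊕ 0)
Answer: roots = 0 (mult 2)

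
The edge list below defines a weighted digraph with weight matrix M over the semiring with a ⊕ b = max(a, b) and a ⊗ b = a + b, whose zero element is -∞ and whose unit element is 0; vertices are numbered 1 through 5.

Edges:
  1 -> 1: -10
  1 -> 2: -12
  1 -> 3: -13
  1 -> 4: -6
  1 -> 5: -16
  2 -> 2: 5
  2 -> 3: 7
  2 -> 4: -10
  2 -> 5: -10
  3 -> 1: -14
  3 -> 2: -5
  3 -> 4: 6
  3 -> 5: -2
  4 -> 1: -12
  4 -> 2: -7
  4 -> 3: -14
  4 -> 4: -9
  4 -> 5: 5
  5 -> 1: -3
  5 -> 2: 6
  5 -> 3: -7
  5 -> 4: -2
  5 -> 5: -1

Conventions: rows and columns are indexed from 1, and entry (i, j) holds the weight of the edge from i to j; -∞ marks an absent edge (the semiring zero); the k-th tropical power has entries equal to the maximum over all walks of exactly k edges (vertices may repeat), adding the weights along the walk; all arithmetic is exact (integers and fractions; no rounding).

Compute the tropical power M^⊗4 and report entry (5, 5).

M^⊗2:
  [-18, -7, -5, -7, -1]
  [-7, 10, 12, 13, 5]
  [-5, 4, 2, -3, 11]
  [2, 11, 0, 3, 4]
  [-4, 11, 13, -1, 3]
M^⊗3:
  [-4, 5, 0, 1, -2]
  [2, 15, 17, 18, 18]
  [8, 17, 11, 9, 10]
  [1, 16, 18, 6, 8]
  [0, 16, 18, 19, 11]
M^⊗4:
  [-5, 10, 12, 6, 6]
  [15, 24, 22, 23, 23]
  [7, 22, 24, 17, 14]
  [5, 21, 23, 24, 16]
  [8, 21, 23, 24, 24]
Key observation: the optimum is the walk 5->2->3->4->5, with weight 6 + 7 + 6 + 5 = 24.
Optimal value attained by: walk 5->2->3->4->5.
Answer: (M^⊗4)[5][5] = 24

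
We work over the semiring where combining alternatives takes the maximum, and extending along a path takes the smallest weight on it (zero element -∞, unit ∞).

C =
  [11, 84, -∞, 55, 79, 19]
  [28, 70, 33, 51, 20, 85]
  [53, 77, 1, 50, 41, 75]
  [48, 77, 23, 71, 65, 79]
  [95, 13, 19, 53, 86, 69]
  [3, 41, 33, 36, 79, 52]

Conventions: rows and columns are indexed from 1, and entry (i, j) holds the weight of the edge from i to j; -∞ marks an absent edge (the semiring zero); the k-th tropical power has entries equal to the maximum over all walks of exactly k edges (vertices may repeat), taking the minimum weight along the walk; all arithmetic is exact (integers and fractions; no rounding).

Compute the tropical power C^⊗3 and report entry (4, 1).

C^⊗2:
  [79, 70, 33, 55, 79, 84]
  [48, 70, 33, 51, 79, 70]
  [48, 70, 33, 53, 75, 77]
  [65, 71, 33, 71, 79, 77]
  [86, 84, 33, 55, 86, 69]
  [79, 41, 33, 53, 79, 69]
C^⊗3:
  [79, 79, 33, 55, 79, 70]
  [79, 70, 33, 53, 79, 70]
  [75, 70, 33, 53, 77, 70]
  [79, 71, 33, 71, 79, 71]
  [86, 84, 33, 55, 86, 84]
  [79, 79, 33, 55, 79, 69]
Key observation: the optimum is the walk 4->6->5->1, with weight 79 min 79 min 95 = 79.
Optimal value attained by: walk 4->6->5->1.
Answer: (C^⊗3)[4][1] = 79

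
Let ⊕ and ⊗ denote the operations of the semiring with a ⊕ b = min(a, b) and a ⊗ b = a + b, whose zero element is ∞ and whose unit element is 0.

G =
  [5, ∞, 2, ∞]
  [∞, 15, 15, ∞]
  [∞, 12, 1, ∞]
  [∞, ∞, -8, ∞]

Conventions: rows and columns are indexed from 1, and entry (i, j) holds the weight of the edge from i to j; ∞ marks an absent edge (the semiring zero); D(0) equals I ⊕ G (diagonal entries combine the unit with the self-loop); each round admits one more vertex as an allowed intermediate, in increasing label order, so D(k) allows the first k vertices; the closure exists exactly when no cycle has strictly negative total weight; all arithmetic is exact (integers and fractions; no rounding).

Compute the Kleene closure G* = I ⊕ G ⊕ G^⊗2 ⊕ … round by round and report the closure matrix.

D(0):
  [0, ∞, 2, ∞]
  [∞, 0, 15, ∞]
  [∞, 12, 0, ∞]
  [∞, ∞, -8, 0]
D(1):
  [0, ∞, 2, ∞]
  [∞, 0, 15, ∞]
  [∞, 12, 0, ∞]
  [∞, ∞, -8, 0]
D(2):
  [0, ∞, 2, ∞]
  [∞, 0, 15, ∞]
  [∞, 12, 0, ∞]
  [∞, ∞, -8, 0]
D(3):
  [0, 14, 2, ∞]
  [∞, 0, 15, ∞]
  [∞, 12, 0, ∞]
  [∞, 4, -8, 0]
D(4):
  [0, 14, 2, ∞]
  [∞, 0, 15, ∞]
  [∞, 12, 0, ∞]
  [∞, 4, -8, 0]
Answer: G* = [[0, 14, 2, ∞], [∞, 0, 15, ∞], [∞, 12, 0, ∞], [∞, 4, -8, 0]]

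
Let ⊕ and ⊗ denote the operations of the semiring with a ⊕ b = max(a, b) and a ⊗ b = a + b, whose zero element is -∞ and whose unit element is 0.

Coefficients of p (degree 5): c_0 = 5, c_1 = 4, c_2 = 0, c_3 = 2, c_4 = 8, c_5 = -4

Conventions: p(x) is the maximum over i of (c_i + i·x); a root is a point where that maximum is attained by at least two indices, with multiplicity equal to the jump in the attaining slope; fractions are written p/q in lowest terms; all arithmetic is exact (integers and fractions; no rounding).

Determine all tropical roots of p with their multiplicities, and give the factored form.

hull edge (i=0, c=5) to (i=4, c=8): slope 3/4, span 4
hull edge (i=4, c=8) to (i=5, c=-4): slope -12, span 1
Factored form: p(x) = -4 ⊗ (x ⊕ (-3/4)) ⊗ (x ⊕ (-3/4)) ⊗ (x ⊕ (-3/4)) ⊗ (x ⊕ (-3/4)) ⊗ (x ⊕ 12)
Answer: roots = -3/4 (mult 4), 12 (mult 1)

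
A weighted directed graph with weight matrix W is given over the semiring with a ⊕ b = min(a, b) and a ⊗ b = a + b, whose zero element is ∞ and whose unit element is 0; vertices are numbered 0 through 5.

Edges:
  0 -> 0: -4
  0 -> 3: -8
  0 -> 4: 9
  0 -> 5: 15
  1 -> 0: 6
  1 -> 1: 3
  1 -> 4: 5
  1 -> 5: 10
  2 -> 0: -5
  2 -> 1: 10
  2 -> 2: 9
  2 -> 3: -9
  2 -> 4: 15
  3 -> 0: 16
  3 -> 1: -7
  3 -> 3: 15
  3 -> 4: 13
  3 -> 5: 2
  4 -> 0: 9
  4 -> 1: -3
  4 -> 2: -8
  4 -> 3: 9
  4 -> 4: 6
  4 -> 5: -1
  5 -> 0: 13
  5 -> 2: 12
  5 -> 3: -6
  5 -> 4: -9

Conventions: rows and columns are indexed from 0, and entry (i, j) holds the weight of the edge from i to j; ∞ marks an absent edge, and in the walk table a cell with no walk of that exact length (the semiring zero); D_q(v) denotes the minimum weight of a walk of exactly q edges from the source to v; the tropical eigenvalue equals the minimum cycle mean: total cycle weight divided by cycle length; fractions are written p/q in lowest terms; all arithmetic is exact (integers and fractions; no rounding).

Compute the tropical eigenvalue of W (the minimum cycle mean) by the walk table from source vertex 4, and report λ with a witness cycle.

q=0: [∞, ∞, ∞, ∞, 0, ∞]
q=1: [9, -3, -8, 9, 6, -1]
q=2: [-13, 0, -2, -17, -10, 5]
q=3: [-17, -24, -18, -21, -4, -15]
q=4: [-23, -28, -12, -27, -24, -19]
q=5: [-27, -34, -32, -31, -28, -25]
q=6: [-37, -38, -36, -41, -34, -29]
Optimal cycle mean attained by: cycle 2->3->5->4->2, total (-9) + 2 + (-9) + (-8), length 4.
Answer: λ = -6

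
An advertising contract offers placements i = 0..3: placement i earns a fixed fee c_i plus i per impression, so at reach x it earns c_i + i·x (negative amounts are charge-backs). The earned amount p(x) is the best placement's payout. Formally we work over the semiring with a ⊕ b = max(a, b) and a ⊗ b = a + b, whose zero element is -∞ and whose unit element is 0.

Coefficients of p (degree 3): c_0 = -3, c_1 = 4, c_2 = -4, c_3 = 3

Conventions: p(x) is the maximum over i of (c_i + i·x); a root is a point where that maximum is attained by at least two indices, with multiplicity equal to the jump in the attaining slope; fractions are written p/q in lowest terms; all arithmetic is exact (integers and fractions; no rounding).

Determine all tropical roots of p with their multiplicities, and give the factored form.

hull edge (i=0, c=-3) to (i=1, c=4): slope 7, span 1
hull edge (i=1, c=4) to (i=3, c=3): slope -1/2, span 2
Factored form: p(x) = 3 ⊗ (x ⊕ (-7)) ⊗ (x ⊕ 1/2) ⊗ (x ⊕ 1/2)
Answer: roots = -7 (mult 1), 1/2 (mult 2)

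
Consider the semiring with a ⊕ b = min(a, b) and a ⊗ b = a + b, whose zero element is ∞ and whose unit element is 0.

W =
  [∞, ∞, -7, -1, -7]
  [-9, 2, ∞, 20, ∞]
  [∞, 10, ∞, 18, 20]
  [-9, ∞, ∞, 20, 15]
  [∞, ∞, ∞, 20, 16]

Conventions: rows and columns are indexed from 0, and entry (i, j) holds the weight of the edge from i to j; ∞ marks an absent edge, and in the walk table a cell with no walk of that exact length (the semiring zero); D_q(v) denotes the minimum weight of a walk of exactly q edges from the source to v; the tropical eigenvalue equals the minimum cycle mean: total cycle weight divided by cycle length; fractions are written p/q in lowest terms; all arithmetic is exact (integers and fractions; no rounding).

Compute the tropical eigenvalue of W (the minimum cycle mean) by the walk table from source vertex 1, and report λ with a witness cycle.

q=0: [∞, 0, ∞, ∞, ∞]
q=1: [-9, 2, ∞, 20, ∞]
q=2: [-7, 4, -16, -10, -16]
q=3: [-19, -6, -14, -8, -14]
q=4: [-17, -4, -26, -20, -26]
q=5: [-29, -16, -24, -18, -24]
Optimal cycle mean attained by: cycle 0->3->0, total (-1) + (-9), length 2.
Answer: λ = -5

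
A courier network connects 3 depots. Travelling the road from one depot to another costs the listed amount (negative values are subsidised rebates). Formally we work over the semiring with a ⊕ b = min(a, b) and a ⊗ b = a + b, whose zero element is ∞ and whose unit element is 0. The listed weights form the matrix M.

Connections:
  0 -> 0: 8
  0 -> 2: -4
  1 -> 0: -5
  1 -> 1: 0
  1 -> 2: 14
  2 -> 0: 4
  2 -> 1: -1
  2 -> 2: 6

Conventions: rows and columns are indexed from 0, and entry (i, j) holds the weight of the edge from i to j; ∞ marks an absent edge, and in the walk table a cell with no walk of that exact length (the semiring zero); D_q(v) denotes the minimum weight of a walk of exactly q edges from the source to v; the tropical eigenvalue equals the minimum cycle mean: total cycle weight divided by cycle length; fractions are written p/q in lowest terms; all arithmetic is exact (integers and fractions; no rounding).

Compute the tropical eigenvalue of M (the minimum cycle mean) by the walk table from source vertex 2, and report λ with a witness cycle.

q=0: [∞, ∞, 0]
q=1: [4, -1, 6]
q=2: [-6, -1, 0]
q=3: [-6, -1, -10]
Optimal cycle mean attained by: cycle 0->2->1->0, total (-4) + (-1) + (-5), length 3.
Answer: λ = -10/3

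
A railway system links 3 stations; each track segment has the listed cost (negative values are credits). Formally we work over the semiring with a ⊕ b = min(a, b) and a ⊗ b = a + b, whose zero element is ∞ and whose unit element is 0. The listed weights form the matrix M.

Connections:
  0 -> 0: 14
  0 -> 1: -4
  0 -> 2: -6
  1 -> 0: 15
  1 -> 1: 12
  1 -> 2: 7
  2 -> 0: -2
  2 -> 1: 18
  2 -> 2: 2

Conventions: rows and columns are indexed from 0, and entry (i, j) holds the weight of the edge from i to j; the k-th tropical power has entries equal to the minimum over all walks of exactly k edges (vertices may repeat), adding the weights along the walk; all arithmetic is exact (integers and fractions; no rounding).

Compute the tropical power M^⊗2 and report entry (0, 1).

M^⊗2:
  [-8, 8, -4]
  [5, 11, 9]
  [0, -6, -8]
Key observation: the optimum is the walk 0->1->1, with weight (-4) + 12 = 8.
Optimal value attained by: walk 0->1->1.
Answer: (M^⊗2)[0][1] = 8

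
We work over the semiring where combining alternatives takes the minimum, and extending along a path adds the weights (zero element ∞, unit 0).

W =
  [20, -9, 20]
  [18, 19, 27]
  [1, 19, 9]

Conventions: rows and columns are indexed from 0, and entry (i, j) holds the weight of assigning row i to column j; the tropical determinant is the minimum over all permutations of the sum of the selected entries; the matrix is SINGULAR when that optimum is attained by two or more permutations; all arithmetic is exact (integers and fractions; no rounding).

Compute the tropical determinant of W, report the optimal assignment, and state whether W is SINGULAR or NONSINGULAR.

σ = (0, 1, 2): 20 + 19 + 9 = 48
σ = (0, 2, 1): 20 + 27 + 19 = 66
σ = (1, 0, 2): (-9) + 18 + 9 = 18
σ = (1, 2, 0): (-9) + 27 + 1 = 19
σ = (2, 0, 1): 20 + 18 + 19 = 57
σ = (2, 1, 0): 20 + 19 + 1 = 40
Optimal value attained by: σ = (1, 0, 2).
Answer: det⊕(W) = 18; verdict: NONSINGULAR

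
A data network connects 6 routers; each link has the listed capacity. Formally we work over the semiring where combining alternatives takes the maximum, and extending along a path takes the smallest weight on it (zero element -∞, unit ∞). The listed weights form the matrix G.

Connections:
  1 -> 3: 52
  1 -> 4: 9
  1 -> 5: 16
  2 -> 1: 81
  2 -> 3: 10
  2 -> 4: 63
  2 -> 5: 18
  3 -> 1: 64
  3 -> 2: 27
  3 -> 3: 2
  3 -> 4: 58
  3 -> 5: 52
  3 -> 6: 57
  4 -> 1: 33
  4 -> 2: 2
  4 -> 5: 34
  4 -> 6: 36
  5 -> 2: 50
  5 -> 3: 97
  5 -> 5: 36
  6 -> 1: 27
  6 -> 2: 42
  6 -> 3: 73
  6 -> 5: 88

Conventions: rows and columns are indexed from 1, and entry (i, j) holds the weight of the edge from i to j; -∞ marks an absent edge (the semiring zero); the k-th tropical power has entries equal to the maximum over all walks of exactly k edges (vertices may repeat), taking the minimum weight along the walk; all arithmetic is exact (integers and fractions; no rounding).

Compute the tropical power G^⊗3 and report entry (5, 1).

G^⊗2:
  [52, 27, 16, 52, 52, 52]
  [33, 18, 52, 10, 34, 36]
  [33, 50, 57, 27, 57, 36]
  [27, 36, 36, 9, 36, -∞]
  [64, 36, 36, 58, 52, 57]
  [64, 50, 88, 58, 52, 57]
G^⊗3:
  [33, 50, 52, 27, 52, 36]
  [52, 36, 36, 52, 52, 52]
  [57, 50, 57, 57, 52, 57]
  [36, 36, 36, 36, 36, 36]
  [36, 50, 57, 36, 57, 36]
  [64, 50, 57, 58, 57, 57]
Key observation: the optimum is the walk 5->5->3->1, with weight 36 min 97 min 64 = 36.
Optimal value attained by: walk 5->5->3->1.
Answer: (G^⊗3)[5][1] = 36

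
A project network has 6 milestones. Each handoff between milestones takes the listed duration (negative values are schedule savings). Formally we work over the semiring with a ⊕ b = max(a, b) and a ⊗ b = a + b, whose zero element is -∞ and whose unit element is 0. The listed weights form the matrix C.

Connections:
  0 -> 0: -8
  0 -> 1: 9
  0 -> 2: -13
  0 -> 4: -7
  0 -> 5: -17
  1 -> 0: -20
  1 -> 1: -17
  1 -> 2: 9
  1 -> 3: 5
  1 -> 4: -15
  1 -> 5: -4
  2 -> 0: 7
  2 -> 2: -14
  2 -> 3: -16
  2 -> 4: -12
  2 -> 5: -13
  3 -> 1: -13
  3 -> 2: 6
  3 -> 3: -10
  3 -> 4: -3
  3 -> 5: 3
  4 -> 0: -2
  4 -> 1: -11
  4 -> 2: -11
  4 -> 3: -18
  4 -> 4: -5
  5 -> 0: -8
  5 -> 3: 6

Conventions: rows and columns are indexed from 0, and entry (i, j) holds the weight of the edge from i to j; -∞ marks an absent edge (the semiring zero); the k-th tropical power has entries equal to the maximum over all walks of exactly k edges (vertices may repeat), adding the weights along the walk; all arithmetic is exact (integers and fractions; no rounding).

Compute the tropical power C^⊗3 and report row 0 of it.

C^⊗2:
  [-6, 1, 18, 14, -6, 5]
  [16, -8, 11, 2, 2, 8]
  [-1, 16, -6, -7, 0, -10]
  [13, -14, -4, 9, -6, -7]
  [-4, 7, -2, -6, -9, -15]
  [-16, 1, 12, -4, 3, 9]
C^⊗3:
  [25, 3, 20, 11, 11, 17]
  [18, 25, 8, 14, 9, 5]
  [1, 8, 25, 21, 1, 12]
  [5, 22, 15, -1, 6, 12]
  [5, 5, 16, 12, -8, 3]
  [19, -7, 10, 15, 0, -1]
Answer: row 0 of C^⊗3 = [25, 3, 20, 11, 11, 17]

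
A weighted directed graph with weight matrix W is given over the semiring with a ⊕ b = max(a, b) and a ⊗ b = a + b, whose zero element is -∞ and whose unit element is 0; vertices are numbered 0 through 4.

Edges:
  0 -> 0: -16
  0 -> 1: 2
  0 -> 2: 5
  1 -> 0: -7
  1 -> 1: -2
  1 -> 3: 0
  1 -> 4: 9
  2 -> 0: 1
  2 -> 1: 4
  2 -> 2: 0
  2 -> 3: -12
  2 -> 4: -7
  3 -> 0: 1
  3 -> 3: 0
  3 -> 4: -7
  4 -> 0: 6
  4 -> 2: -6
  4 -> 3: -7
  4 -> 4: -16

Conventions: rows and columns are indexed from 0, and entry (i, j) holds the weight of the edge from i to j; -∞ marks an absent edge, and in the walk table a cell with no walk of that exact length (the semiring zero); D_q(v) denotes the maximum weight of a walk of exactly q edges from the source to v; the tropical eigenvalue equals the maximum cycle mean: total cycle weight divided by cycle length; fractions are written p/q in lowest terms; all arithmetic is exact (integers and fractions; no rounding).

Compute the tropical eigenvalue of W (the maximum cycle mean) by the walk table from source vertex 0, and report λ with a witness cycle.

q=0: [0, -∞, -∞, -∞, -∞]
q=1: [-16, 2, 5, -∞, -∞]
q=2: [6, 9, 5, 2, 11]
q=3: [17, 9, 11, 9, 18]
q=4: [24, 19, 22, 11, 18]
q=5: [24, 26, 29, 19, 28]
Optimal cycle mean attained by: cycle 0->2->1->4->0, total 5 + 4 + 9 + 6, length 4.
Answer: λ = 6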